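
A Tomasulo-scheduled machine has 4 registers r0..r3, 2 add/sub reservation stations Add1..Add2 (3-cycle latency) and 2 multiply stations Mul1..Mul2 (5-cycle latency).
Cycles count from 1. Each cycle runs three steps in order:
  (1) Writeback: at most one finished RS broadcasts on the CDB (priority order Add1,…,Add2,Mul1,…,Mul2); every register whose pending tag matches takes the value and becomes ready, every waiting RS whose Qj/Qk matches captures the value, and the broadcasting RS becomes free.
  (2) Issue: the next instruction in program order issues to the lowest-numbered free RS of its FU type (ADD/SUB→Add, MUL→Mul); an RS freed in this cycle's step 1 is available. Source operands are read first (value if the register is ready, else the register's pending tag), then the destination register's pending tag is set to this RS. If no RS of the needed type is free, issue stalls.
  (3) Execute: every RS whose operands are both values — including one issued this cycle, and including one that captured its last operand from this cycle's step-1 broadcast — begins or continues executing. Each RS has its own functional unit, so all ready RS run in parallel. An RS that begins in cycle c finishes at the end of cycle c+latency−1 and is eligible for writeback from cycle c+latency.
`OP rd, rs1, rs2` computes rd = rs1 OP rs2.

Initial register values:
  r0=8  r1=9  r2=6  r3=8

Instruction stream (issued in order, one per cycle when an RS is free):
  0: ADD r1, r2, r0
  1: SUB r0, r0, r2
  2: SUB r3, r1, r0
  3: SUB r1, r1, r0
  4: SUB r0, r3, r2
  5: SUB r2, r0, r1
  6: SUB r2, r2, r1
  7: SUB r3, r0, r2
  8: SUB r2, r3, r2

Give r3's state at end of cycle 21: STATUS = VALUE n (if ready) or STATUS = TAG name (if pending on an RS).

  c1: issue ADD r1<-Add1  regs: r0:8,r1:Add1,r2:6,r3:8
  c2: issue SUB r0<-Add2  regs: r0:Add2,r1:Add1,r2:6,r3:8
  c3: stall  regs: r0:Add2,r1:Add1,r2:6,r3:8
  c4: CDB Add1=14; issue SUB r3<-Add1  regs: r0:Add2,r1:14,r2:6,r3:Add1
  c5: CDB Add2=2; issue SUB r1<-Add2  regs: r0:2,r1:Add2,r2:6,r3:Add1
  c6: stall  regs: r0:2,r1:Add2,r2:6,r3:Add1
  c7: stall  regs: r0:2,r1:Add2,r2:6,r3:Add1
  c8: CDB Add1=12; issue SUB r0<-Add1  regs: r0:Add1,r1:Add2,r2:6,r3:12
  c9: CDB Add2=12; issue SUB r2<-Add2  regs: r0:Add1,r1:12,r2:Add2,r3:12
  c10: stall  regs: r0:Add1,r1:12,r2:Add2,r3:12
  c11: CDB Add1=6; issue SUB r2<-Add1  regs: r0:6,r1:12,r2:Add1,r3:12
  c12: stall  regs: r0:6,r1:12,r2:Add1,r3:12
  c13: stall  regs: r0:6,r1:12,r2:Add1,r3:12
  c14: CDB Add2=-6; issue SUB r3<-Add2  regs: r0:6,r1:12,r2:Add1,r3:Add2
  c15: stall  regs: r0:6,r1:12,r2:Add1,r3:Add2
  c16: stall  regs: r0:6,r1:12,r2:Add1,r3:Add2
  c17: CDB Add1=-18; issue SUB r2<-Add1  regs: r0:6,r1:12,r2:Add1,r3:Add2
  c18: -  regs: r0:6,r1:12,r2:Add1,r3:Add2
  c19: -  regs: r0:6,r1:12,r2:Add1,r3:Add2
  c20: CDB Add2=24  regs: r0:6,r1:12,r2:Add1,r3:24
  c21: -  regs: r0:6,r1:12,r2:Add1,r3:24

STATUS = VALUE 24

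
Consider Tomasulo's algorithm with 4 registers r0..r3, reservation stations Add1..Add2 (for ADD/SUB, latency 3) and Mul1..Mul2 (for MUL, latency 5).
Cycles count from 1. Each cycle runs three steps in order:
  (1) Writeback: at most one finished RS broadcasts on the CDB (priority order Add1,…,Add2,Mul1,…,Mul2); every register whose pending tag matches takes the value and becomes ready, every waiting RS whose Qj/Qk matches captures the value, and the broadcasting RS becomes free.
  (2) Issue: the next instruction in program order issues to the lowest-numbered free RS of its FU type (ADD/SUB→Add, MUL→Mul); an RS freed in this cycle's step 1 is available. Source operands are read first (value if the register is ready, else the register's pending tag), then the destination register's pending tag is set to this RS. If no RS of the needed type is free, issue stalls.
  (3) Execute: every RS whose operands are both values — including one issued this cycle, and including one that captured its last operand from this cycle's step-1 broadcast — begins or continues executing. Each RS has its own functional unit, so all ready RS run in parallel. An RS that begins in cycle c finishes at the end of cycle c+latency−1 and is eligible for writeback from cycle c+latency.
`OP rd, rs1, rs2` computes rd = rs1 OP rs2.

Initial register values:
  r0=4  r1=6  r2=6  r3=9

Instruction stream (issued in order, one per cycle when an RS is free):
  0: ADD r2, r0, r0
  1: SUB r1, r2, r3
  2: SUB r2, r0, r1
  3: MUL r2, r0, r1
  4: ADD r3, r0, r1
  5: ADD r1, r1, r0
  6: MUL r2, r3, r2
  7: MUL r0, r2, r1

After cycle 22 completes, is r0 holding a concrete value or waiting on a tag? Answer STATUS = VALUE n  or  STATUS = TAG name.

c1: issue ADD r2<-Add1 | r0:4,r1:6,r2:Add1,r3:9
c2: issue SUB r1<-Add2 | r0:4,r1:Add2,r2:Add1,r3:9
c3: stall | r0:4,r1:Add2,r2:Add1,r3:9
c4: CDB Add1=8; issue SUB r2<-Add1 | r0:4,r1:Add2,r2:Add1,r3:9
c5: issue MUL r2<-Mul1 | r0:4,r1:Add2,r2:Mul1,r3:9
c6: stall | r0:4,r1:Add2,r2:Mul1,r3:9
c7: CDB Add2=-1; issue ADD r3<-Add2 | r0:4,r1:-1,r2:Mul1,r3:Add2
c8: stall | r0:4,r1:-1,r2:Mul1,r3:Add2
c9: stall | r0:4,r1:-1,r2:Mul1,r3:Add2
c10: CDB Add1=5; issue ADD r1<-Add1 | r0:4,r1:Add1,r2:Mul1,r3:Add2
c11: CDB Add2=3; issue MUL r2<-Mul2 | r0:4,r1:Add1,r2:Mul2,r3:3
c12: CDB Mul1=-4; issue MUL r0<-Mul1 | r0:Mul1,r1:Add1,r2:Mul2,r3:3
c13: CDB Add1=3 | r0:Mul1,r1:3,r2:Mul2,r3:3
c14: - | r0:Mul1,r1:3,r2:Mul2,r3:3
c15: - | r0:Mul1,r1:3,r2:Mul2,r3:3
c16: - | r0:Mul1,r1:3,r2:Mul2,r3:3
c17: CDB Mul2=-12 | r0:Mul1,r1:3,r2:-12,r3:3
c18: - | r0:Mul1,r1:3,r2:-12,r3:3
c19: - | r0:Mul1,r1:3,r2:-12,r3:3
c20: - | r0:Mul1,r1:3,r2:-12,r3:3
c21: - | r0:Mul1,r1:3,r2:-12,r3:3
c22: CDB Mul1=-36 | r0:-36,r1:3,r2:-12,r3:3

STATUS = VALUE -36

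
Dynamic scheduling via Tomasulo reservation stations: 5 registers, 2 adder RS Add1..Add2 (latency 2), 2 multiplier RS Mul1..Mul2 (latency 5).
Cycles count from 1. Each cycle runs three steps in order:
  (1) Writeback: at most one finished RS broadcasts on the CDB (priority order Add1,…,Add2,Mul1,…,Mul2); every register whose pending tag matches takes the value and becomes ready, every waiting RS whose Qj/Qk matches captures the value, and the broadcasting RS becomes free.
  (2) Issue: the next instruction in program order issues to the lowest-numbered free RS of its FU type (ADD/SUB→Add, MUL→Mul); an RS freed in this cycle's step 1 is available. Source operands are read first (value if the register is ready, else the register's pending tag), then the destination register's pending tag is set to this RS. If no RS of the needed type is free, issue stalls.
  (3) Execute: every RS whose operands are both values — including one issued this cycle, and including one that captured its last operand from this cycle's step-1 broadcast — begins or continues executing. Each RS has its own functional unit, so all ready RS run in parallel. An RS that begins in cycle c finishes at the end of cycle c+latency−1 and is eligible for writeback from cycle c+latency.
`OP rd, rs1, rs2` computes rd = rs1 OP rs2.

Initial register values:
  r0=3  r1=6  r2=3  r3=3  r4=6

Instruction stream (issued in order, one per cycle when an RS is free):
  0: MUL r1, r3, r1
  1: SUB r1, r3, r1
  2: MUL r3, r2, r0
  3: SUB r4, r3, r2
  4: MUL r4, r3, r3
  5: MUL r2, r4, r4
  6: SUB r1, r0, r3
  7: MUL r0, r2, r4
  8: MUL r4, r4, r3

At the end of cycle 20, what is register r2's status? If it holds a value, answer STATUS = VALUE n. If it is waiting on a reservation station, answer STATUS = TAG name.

c1: issue MUL r1<-Mul1 | r0:3,r1:Mul1,r2:3,r3:3,r4:6
c2: issue SUB r1<-Add1 | r0:3,r1:Add1,r2:3,r3:3,r4:6
c3: issue MUL r3<-Mul2 | r0:3,r1:Add1,r2:3,r3:Mul2,r4:6
c4: issue SUB r4<-Add2 | r0:3,r1:Add1,r2:3,r3:Mul2,r4:Add2
c5: stall | r0:3,r1:Add1,r2:3,r3:Mul2,r4:Add2
c6: CDB Mul1=18; issue MUL r4<-Mul1 | r0:3,r1:Add1,r2:3,r3:Mul2,r4:Mul1
c7: stall | r0:3,r1:Add1,r2:3,r3:Mul2,r4:Mul1
c8: CDB Add1=-15; stall | r0:3,r1:-15,r2:3,r3:Mul2,r4:Mul1
c9: CDB Mul2=9; issue MUL r2<-Mul2 | r0:3,r1:-15,r2:Mul2,r3:9,r4:Mul1
c10: issue SUB r1<-Add1 | r0:3,r1:Add1,r2:Mul2,r3:9,r4:Mul1
c11: CDB Add2=6; stall | r0:3,r1:Add1,r2:Mul2,r3:9,r4:Mul1
c12: CDB Add1=-6; stall | r0:3,r1:-6,r2:Mul2,r3:9,r4:Mul1
c13: stall | r0:3,r1:-6,r2:Mul2,r3:9,r4:Mul1
c14: CDB Mul1=81; issue MUL r0<-Mul1 | r0:Mul1,r1:-6,r2:Mul2,r3:9,r4:81
c15: stall | r0:Mul1,r1:-6,r2:Mul2,r3:9,r4:81
c16: stall | r0:Mul1,r1:-6,r2:Mul2,r3:9,r4:81
c17: stall | r0:Mul1,r1:-6,r2:Mul2,r3:9,r4:81
c18: stall | r0:Mul1,r1:-6,r2:Mul2,r3:9,r4:81
c19: CDB Mul2=6561; issue MUL r4<-Mul2 | r0:Mul1,r1:-6,r2:6561,r3:9,r4:Mul2
c20: - | r0:Mul1,r1:-6,r2:6561,r3:9,r4:Mul2

STATUS = VALUE 6561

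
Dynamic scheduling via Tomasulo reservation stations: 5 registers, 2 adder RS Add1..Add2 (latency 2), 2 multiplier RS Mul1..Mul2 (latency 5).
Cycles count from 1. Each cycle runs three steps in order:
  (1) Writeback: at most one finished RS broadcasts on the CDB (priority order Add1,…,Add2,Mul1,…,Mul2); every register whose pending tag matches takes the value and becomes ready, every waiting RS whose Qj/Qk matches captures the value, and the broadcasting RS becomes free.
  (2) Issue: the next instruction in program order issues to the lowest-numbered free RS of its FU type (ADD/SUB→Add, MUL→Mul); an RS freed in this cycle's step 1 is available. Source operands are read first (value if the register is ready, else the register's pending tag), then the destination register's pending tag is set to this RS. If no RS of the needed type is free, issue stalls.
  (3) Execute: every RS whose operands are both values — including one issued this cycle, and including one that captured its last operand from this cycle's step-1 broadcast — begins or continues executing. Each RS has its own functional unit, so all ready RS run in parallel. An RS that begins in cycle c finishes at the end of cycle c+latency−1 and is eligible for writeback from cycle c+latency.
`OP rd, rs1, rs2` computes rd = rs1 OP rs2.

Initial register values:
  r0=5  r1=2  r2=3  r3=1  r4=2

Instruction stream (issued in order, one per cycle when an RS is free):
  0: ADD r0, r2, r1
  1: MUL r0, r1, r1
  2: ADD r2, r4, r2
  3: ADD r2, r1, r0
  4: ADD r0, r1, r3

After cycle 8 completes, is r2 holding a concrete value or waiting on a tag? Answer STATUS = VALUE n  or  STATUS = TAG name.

cycle 1: issue ADD r0<-Add1 // r0:Add1,r1:2,r2:3,r3:1,r4:2
cycle 2: issue MUL r0<-Mul1 // r0:Mul1,r1:2,r2:3,r3:1,r4:2
cycle 3: CDB Add1=5; issue ADD r2<-Add1 // r0:Mul1,r1:2,r2:Add1,r3:1,r4:2
cycle 4: issue ADD r2<-Add2 // r0:Mul1,r1:2,r2:Add2,r3:1,r4:2
cycle 5: CDB Add1=5; issue ADD r0<-Add1 // r0:Add1,r1:2,r2:Add2,r3:1,r4:2
cycle 6: - // r0:Add1,r1:2,r2:Add2,r3:1,r4:2
cycle 7: CDB Add1=3 // r0:3,r1:2,r2:Add2,r3:1,r4:2
cycle 8: CDB Mul1=4 // r0:3,r1:2,r2:Add2,r3:1,r4:2

STATUS = TAG Add2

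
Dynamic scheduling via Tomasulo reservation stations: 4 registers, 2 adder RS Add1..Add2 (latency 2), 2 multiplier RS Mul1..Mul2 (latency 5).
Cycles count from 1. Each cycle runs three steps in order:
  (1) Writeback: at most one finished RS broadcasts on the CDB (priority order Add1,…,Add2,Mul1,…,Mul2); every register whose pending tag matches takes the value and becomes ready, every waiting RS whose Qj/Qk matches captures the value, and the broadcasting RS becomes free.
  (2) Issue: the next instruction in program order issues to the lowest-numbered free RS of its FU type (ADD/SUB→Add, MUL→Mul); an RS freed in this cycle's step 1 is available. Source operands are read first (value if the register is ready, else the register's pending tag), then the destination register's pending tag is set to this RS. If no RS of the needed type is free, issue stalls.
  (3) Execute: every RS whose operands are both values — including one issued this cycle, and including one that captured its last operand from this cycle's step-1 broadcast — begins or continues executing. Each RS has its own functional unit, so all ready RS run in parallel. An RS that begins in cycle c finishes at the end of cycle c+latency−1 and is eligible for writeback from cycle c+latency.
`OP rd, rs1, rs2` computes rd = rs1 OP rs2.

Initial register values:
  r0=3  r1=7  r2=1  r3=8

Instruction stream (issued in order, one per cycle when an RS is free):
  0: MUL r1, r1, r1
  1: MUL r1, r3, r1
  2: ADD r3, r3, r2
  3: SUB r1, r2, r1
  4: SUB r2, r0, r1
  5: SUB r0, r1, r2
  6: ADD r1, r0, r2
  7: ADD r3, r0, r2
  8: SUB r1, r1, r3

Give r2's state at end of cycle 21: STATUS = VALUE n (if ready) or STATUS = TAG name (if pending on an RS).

STATUS = VALUE 394

cycle 1: issue MUL r1<-Mul1 // r0:3,r1:Mul1,r2:1,r3:8
cycle 2: issue MUL r1<-Mul2 // r0:3,r1:Mul2,r2:1,r3:8
cycle 3: issue ADD r3<-Add1 // r0:3,r1:Mul2,r2:1,r3:Add1
cycle 4: issue SUB r1<-Add2 // r0:3,r1:Add2,r2:1,r3:Add1
cycle 5: CDB Add1=9; issue SUB r2<-Add1 // r0:3,r1:Add2,r2:Add1,r3:9
cycle 6: CDB Mul1=49; stall // r0:3,r1:Add2,r2:Add1,r3:9
cycle 7: stall // r0:3,r1:Add2,r2:Add1,r3:9
cycle 8: stall // r0:3,r1:Add2,r2:Add1,r3:9
cycle 9: stall // r0:3,r1:Add2,r2:Add1,r3:9
cycle 10: stall // r0:3,r1:Add2,r2:Add1,r3:9
cycle 11: CDB Mul2=392; stall // r0:3,r1:Add2,r2:Add1,r3:9
cycle 12: stall // r0:3,r1:Add2,r2:Add1,r3:9
cycle 13: CDB Add2=-391; issue SUB r0<-Add2 // r0:Add2,r1:-391,r2:Add1,r3:9
cycle 14: stall // r0:Add2,r1:-391,r2:Add1,r3:9
cycle 15: CDB Add1=394; issue ADD r1<-Add1 // r0:Add2,r1:Add1,r2:394,r3:9
cycle 16: stall // r0:Add2,r1:Add1,r2:394,r3:9
cycle 17: CDB Add2=-785; issue ADD r3<-Add2 // r0:-785,r1:Add1,r2:394,r3:Add2
cycle 18: stall // r0:-785,r1:Add1,r2:394,r3:Add2
cycle 19: CDB Add1=-391; issue SUB r1<-Add1 // r0:-785,r1:Add1,r2:394,r3:Add2
cycle 20: CDB Add2=-391 // r0:-785,r1:Add1,r2:394,r3:-391
cycle 21: - // r0:-785,r1:Add1,r2:394,r3:-391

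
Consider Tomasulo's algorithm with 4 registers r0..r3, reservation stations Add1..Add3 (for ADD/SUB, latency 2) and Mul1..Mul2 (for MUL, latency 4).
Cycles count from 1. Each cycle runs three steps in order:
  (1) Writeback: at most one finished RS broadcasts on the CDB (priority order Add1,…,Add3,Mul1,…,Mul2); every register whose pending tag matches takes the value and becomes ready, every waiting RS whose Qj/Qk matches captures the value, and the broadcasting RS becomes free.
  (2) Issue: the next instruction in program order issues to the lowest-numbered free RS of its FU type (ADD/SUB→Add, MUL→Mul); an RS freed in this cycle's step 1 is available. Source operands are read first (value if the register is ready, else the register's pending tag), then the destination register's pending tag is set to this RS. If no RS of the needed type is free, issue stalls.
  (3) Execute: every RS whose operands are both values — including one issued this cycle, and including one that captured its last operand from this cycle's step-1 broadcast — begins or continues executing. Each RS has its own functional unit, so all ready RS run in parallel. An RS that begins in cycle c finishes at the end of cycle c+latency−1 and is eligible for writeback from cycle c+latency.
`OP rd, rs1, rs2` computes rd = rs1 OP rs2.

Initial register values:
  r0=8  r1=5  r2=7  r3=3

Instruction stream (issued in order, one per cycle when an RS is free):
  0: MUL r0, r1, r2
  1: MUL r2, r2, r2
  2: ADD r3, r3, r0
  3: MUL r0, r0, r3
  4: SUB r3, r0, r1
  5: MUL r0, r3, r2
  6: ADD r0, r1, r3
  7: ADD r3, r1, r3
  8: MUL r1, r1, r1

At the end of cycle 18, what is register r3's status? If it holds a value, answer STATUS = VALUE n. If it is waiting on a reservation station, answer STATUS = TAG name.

cycle 1: issue MUL r0<-Mul1 // r0:Mul1,r1:5,r2:7,r3:3
cycle 2: issue MUL r2<-Mul2 // r0:Mul1,r1:5,r2:Mul2,r3:3
cycle 3: issue ADD r3<-Add1 // r0:Mul1,r1:5,r2:Mul2,r3:Add1
cycle 4: stall // r0:Mul1,r1:5,r2:Mul2,r3:Add1
cycle 5: CDB Mul1=35; issue MUL r0<-Mul1 // r0:Mul1,r1:5,r2:Mul2,r3:Add1
cycle 6: CDB Mul2=49; issue SUB r3<-Add2 // r0:Mul1,r1:5,r2:49,r3:Add2
cycle 7: CDB Add1=38; issue MUL r0<-Mul2 // r0:Mul2,r1:5,r2:49,r3:Add2
cycle 8: issue ADD r0<-Add1 // r0:Add1,r1:5,r2:49,r3:Add2
cycle 9: issue ADD r3<-Add3 // r0:Add1,r1:5,r2:49,r3:Add3
cycle 10: stall // r0:Add1,r1:5,r2:49,r3:Add3
cycle 11: CDB Mul1=1330; issue MUL r1<-Mul1 // r0:Add1,r1:Mul1,r2:49,r3:Add3
cycle 12: - // r0:Add1,r1:Mul1,r2:49,r3:Add3
cycle 13: CDB Add2=1325 // r0:Add1,r1:Mul1,r2:49,r3:Add3
cycle 14: - // r0:Add1,r1:Mul1,r2:49,r3:Add3
cycle 15: CDB Add1=1330 // r0:1330,r1:Mul1,r2:49,r3:Add3
cycle 16: CDB Add3=1330 // r0:1330,r1:Mul1,r2:49,r3:1330
cycle 17: CDB Mul1=25 // r0:1330,r1:25,r2:49,r3:1330
cycle 18: CDB Mul2=64925 // r0:1330,r1:25,r2:49,r3:1330

STATUS = VALUE 1330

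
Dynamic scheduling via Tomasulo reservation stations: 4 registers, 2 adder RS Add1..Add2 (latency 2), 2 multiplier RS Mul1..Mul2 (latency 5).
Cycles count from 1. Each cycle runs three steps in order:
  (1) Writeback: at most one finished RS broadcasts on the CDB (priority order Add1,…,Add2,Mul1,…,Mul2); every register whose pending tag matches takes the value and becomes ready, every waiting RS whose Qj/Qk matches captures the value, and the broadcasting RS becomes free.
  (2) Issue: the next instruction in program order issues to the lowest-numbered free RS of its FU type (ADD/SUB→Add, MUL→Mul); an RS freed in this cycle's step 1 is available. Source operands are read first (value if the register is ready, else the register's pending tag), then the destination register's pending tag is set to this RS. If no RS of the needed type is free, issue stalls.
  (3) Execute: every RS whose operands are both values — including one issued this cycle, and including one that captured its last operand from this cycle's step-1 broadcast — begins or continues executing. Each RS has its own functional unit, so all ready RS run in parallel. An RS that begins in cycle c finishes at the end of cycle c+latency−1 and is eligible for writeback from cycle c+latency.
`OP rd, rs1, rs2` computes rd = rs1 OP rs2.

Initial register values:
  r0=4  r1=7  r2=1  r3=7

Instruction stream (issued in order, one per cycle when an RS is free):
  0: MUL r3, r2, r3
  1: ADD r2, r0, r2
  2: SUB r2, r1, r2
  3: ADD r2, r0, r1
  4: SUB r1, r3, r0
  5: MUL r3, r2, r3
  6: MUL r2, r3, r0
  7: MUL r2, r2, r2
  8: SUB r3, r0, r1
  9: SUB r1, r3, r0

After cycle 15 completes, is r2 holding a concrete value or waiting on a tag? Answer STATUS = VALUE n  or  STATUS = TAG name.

STATUS = TAG Mul2

  c1: issue MUL r3<-Mul1  regs: r0:4,r1:7,r2:1,r3:Mul1
  c2: issue ADD r2<-Add1  regs: r0:4,r1:7,r2:Add1,r3:Mul1
  c3: issue SUB r2<-Add2  regs: r0:4,r1:7,r2:Add2,r3:Mul1
  c4: CDB Add1=5; issue ADD r2<-Add1  regs: r0:4,r1:7,r2:Add1,r3:Mul1
  c5: stall  regs: r0:4,r1:7,r2:Add1,r3:Mul1
  c6: CDB Add1=11; issue SUB r1<-Add1  regs: r0:4,r1:Add1,r2:11,r3:Mul1
  c7: CDB Add2=2; issue MUL r3<-Mul2  regs: r0:4,r1:Add1,r2:11,r3:Mul2
  c8: CDB Mul1=7; issue MUL r2<-Mul1  regs: r0:4,r1:Add1,r2:Mul1,r3:Mul2
  c9: stall  regs: r0:4,r1:Add1,r2:Mul1,r3:Mul2
  c10: CDB Add1=3; stall  regs: r0:4,r1:3,r2:Mul1,r3:Mul2
  c11: stall  regs: r0:4,r1:3,r2:Mul1,r3:Mul2
  c12: stall  regs: r0:4,r1:3,r2:Mul1,r3:Mul2
  c13: CDB Mul2=77; issue MUL r2<-Mul2  regs: r0:4,r1:3,r2:Mul2,r3:77
  c14: issue SUB r3<-Add1  regs: r0:4,r1:3,r2:Mul2,r3:Add1
  c15: issue SUB r1<-Add2  regs: r0:4,r1:Add2,r2:Mul2,r3:Add1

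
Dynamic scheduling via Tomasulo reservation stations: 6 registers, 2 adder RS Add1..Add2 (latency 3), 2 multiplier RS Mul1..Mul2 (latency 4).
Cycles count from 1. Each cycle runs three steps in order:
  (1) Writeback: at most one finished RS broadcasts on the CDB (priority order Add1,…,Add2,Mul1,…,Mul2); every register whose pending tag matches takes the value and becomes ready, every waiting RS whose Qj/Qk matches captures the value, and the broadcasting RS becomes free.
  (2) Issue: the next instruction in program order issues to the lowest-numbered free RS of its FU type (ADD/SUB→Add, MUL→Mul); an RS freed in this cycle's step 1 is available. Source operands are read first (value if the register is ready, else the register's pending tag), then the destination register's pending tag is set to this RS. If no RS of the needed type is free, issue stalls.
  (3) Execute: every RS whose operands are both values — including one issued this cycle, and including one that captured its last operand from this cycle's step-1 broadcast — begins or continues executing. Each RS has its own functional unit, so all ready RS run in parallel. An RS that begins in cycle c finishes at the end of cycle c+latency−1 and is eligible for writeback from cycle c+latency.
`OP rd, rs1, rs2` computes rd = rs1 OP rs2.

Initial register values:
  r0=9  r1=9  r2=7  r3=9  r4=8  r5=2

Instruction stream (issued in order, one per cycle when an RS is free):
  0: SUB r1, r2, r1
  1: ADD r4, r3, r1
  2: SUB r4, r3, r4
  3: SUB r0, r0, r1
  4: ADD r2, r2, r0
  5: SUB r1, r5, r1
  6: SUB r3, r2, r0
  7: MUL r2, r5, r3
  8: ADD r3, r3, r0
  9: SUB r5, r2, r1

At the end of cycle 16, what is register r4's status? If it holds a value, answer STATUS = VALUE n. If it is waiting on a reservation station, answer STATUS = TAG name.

STATUS = VALUE 2

  c1: issue SUB r1<-Add1  regs: r0:9,r1:Add1,r2:7,r3:9,r4:8,r5:2
  c2: issue ADD r4<-Add2  regs: r0:9,r1:Add1,r2:7,r3:9,r4:Add2,r5:2
  c3: stall  regs: r0:9,r1:Add1,r2:7,r3:9,r4:Add2,r5:2
  c4: CDB Add1=-2; issue SUB r4<-Add1  regs: r0:9,r1:-2,r2:7,r3:9,r4:Add1,r5:2
  c5: stall  regs: r0:9,r1:-2,r2:7,r3:9,r4:Add1,r5:2
  c6: stall  regs: r0:9,r1:-2,r2:7,r3:9,r4:Add1,r5:2
  c7: CDB Add2=7; issue SUB r0<-Add2  regs: r0:Add2,r1:-2,r2:7,r3:9,r4:Add1,r5:2
  c8: stall  regs: r0:Add2,r1:-2,r2:7,r3:9,r4:Add1,r5:2
  c9: stall  regs: r0:Add2,r1:-2,r2:7,r3:9,r4:Add1,r5:2
  c10: CDB Add1=2; issue ADD r2<-Add1  regs: r0:Add2,r1:-2,r2:Add1,r3:9,r4:2,r5:2
  c11: CDB Add2=11; issue SUB r1<-Add2  regs: r0:11,r1:Add2,r2:Add1,r3:9,r4:2,r5:2
  c12: stall  regs: r0:11,r1:Add2,r2:Add1,r3:9,r4:2,r5:2
  c13: stall  regs: r0:11,r1:Add2,r2:Add1,r3:9,r4:2,r5:2
  c14: CDB Add1=18; issue SUB r3<-Add1  regs: r0:11,r1:Add2,r2:18,r3:Add1,r4:2,r5:2
  c15: CDB Add2=4; issue MUL r2<-Mul1  regs: r0:11,r1:4,r2:Mul1,r3:Add1,r4:2,r5:2
  c16: issue ADD r3<-Add2  regs: r0:11,r1:4,r2:Mul1,r3:Add2,r4:2,r5:2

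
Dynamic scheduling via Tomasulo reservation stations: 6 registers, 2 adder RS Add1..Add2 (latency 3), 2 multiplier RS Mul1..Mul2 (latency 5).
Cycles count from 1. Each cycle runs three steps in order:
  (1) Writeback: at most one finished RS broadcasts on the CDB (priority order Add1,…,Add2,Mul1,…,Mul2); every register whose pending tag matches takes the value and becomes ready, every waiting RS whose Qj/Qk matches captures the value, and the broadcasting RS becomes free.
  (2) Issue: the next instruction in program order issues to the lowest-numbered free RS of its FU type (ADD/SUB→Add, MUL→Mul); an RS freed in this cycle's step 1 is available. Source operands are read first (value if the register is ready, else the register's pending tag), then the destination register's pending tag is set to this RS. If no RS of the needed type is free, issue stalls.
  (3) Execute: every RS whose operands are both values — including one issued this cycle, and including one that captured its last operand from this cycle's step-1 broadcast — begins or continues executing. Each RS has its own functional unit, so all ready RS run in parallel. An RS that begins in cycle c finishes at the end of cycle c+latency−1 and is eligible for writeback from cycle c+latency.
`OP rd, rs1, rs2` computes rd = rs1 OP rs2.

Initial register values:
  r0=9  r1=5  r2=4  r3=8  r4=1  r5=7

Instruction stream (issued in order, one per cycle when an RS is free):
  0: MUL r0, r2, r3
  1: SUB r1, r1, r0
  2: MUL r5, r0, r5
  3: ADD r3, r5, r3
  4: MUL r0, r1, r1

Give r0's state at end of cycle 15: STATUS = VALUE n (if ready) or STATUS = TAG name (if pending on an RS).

cycle 1: issue MUL r0<-Mul1 // r0:Mul1,r1:5,r2:4,r3:8,r4:1,r5:7
cycle 2: issue SUB r1<-Add1 // r0:Mul1,r1:Add1,r2:4,r3:8,r4:1,r5:7
cycle 3: issue MUL r5<-Mul2 // r0:Mul1,r1:Add1,r2:4,r3:8,r4:1,r5:Mul2
cycle 4: issue ADD r3<-Add2 // r0:Mul1,r1:Add1,r2:4,r3:Add2,r4:1,r5:Mul2
cycle 5: stall // r0:Mul1,r1:Add1,r2:4,r3:Add2,r4:1,r5:Mul2
cycle 6: CDB Mul1=32; issue MUL r0<-Mul1 // r0:Mul1,r1:Add1,r2:4,r3:Add2,r4:1,r5:Mul2
cycle 7: - // r0:Mul1,r1:Add1,r2:4,r3:Add2,r4:1,r5:Mul2
cycle 8: - // r0:Mul1,r1:Add1,r2:4,r3:Add2,r4:1,r5:Mul2
cycle 9: CDB Add1=-27 // r0:Mul1,r1:-27,r2:4,r3:Add2,r4:1,r5:Mul2
cycle 10: - // r0:Mul1,r1:-27,r2:4,r3:Add2,r4:1,r5:Mul2
cycle 11: CDB Mul2=224 // r0:Mul1,r1:-27,r2:4,r3:Add2,r4:1,r5:224
cycle 12: - // r0:Mul1,r1:-27,r2:4,r3:Add2,r4:1,r5:224
cycle 13: - // r0:Mul1,r1:-27,r2:4,r3:Add2,r4:1,r5:224
cycle 14: CDB Add2=232 // r0:Mul1,r1:-27,r2:4,r3:232,r4:1,r5:224
cycle 15: CDB Mul1=729 // r0:729,r1:-27,r2:4,r3:232,r4:1,r5:224

STATUS = VALUE 729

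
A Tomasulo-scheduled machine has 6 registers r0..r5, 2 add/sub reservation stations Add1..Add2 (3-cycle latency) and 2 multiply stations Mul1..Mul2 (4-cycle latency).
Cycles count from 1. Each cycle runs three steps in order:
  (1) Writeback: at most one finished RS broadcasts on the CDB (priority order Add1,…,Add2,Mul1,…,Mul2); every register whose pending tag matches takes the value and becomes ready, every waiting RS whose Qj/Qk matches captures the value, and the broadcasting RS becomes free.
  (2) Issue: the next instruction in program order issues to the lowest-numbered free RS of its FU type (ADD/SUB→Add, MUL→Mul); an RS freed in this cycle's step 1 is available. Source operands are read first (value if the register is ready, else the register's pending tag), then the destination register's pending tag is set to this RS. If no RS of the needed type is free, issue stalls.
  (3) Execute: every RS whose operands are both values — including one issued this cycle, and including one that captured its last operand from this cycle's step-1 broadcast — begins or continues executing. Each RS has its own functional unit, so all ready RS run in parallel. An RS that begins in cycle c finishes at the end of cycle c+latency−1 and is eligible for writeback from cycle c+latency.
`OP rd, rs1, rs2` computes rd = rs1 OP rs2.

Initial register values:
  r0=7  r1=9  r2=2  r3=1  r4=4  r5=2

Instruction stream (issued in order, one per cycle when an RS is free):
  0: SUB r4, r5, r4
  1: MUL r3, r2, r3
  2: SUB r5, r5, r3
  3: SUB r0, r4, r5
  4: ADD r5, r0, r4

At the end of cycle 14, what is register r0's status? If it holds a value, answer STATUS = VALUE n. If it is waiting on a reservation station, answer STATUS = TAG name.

STATUS = VALUE -2

c1: issue SUB r4<-Add1 | r0:7,r1:9,r2:2,r3:1,r4:Add1,r5:2
c2: issue MUL r3<-Mul1 | r0:7,r1:9,r2:2,r3:Mul1,r4:Add1,r5:2
c3: issue SUB r5<-Add2 | r0:7,r1:9,r2:2,r3:Mul1,r4:Add1,r5:Add2
c4: CDB Add1=-2; issue SUB r0<-Add1 | r0:Add1,r1:9,r2:2,r3:Mul1,r4:-2,r5:Add2
c5: stall | r0:Add1,r1:9,r2:2,r3:Mul1,r4:-2,r5:Add2
c6: CDB Mul1=2; stall | r0:Add1,r1:9,r2:2,r3:2,r4:-2,r5:Add2
c7: stall | r0:Add1,r1:9,r2:2,r3:2,r4:-2,r5:Add2
c8: stall | r0:Add1,r1:9,r2:2,r3:2,r4:-2,r5:Add2
c9: CDB Add2=0; issue ADD r5<-Add2 | r0:Add1,r1:9,r2:2,r3:2,r4:-2,r5:Add2
c10: - | r0:Add1,r1:9,r2:2,r3:2,r4:-2,r5:Add2
c11: - | r0:Add1,r1:9,r2:2,r3:2,r4:-2,r5:Add2
c12: CDB Add1=-2 | r0:-2,r1:9,r2:2,r3:2,r4:-2,r5:Add2
c13: - | r0:-2,r1:9,r2:2,r3:2,r4:-2,r5:Add2
c14: - | r0:-2,r1:9,r2:2,r3:2,r4:-2,r5:Add2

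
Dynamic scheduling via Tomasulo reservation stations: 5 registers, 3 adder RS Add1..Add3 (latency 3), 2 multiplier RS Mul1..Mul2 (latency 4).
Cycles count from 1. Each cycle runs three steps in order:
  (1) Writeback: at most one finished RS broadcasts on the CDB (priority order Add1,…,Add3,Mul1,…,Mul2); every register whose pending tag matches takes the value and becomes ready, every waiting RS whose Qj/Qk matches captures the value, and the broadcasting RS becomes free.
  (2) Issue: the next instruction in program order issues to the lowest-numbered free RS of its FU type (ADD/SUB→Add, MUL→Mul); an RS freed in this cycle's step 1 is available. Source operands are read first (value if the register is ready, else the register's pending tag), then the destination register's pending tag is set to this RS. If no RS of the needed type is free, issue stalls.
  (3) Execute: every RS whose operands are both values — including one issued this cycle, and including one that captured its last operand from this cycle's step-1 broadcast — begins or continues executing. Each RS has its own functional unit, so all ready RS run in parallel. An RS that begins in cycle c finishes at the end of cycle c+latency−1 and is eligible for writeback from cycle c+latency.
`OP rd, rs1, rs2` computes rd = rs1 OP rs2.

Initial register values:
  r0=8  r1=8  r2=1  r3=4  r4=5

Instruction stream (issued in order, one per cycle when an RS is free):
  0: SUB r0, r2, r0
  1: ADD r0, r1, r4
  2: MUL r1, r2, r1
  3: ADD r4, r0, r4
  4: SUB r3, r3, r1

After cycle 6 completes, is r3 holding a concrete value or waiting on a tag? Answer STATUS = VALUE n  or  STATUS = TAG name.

c1: issue SUB r0<-Add1 | r0:Add1,r1:8,r2:1,r3:4,r4:5
c2: issue ADD r0<-Add2 | r0:Add2,r1:8,r2:1,r3:4,r4:5
c3: issue MUL r1<-Mul1 | r0:Add2,r1:Mul1,r2:1,r3:4,r4:5
c4: CDB Add1=-7; issue ADD r4<-Add1 | r0:Add2,r1:Mul1,r2:1,r3:4,r4:Add1
c5: CDB Add2=13; issue SUB r3<-Add2 | r0:13,r1:Mul1,r2:1,r3:Add2,r4:Add1
c6: - | r0:13,r1:Mul1,r2:1,r3:Add2,r4:Add1

STATUS = TAG Add2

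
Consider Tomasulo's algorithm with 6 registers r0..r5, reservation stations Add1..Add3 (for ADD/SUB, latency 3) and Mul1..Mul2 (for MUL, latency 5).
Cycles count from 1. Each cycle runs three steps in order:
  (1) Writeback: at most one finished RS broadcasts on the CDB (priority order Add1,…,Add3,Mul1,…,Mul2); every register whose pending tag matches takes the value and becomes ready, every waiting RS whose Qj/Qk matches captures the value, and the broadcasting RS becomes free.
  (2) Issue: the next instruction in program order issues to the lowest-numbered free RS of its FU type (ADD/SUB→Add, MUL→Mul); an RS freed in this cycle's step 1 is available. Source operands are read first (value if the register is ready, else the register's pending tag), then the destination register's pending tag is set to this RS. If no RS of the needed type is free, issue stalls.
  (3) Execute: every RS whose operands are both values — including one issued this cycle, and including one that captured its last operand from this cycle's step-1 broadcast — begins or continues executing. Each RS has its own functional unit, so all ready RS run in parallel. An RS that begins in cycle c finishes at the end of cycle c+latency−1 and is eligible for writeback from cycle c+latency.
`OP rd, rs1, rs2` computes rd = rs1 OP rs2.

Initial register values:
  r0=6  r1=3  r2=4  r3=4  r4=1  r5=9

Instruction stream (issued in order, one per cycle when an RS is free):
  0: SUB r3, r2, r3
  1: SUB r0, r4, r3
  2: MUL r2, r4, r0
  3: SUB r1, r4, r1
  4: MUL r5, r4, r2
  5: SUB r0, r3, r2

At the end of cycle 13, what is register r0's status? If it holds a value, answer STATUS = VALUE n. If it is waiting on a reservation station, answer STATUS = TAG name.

STATUS = TAG Add3

  c1: issue SUB r3<-Add1  regs: r0:6,r1:3,r2:4,r3:Add1,r4:1,r5:9
  c2: issue SUB r0<-Add2  regs: r0:Add2,r1:3,r2:4,r3:Add1,r4:1,r5:9
  c3: issue MUL r2<-Mul1  regs: r0:Add2,r1:3,r2:Mul1,r3:Add1,r4:1,r5:9
  c4: CDB Add1=0; issue SUB r1<-Add1  regs: r0:Add2,r1:Add1,r2:Mul1,r3:0,r4:1,r5:9
  c5: issue MUL r5<-Mul2  regs: r0:Add2,r1:Add1,r2:Mul1,r3:0,r4:1,r5:Mul2
  c6: issue SUB r0<-Add3  regs: r0:Add3,r1:Add1,r2:Mul1,r3:0,r4:1,r5:Mul2
  c7: CDB Add1=-2  regs: r0:Add3,r1:-2,r2:Mul1,r3:0,r4:1,r5:Mul2
  c8: CDB Add2=1  regs: r0:Add3,r1:-2,r2:Mul1,r3:0,r4:1,r5:Mul2
  c9: -  regs: r0:Add3,r1:-2,r2:Mul1,r3:0,r4:1,r5:Mul2
  c10: -  regs: r0:Add3,r1:-2,r2:Mul1,r3:0,r4:1,r5:Mul2
  c11: -  regs: r0:Add3,r1:-2,r2:Mul1,r3:0,r4:1,r5:Mul2
  c12: -  regs: r0:Add3,r1:-2,r2:Mul1,r3:0,r4:1,r5:Mul2
  c13: CDB Mul1=1  regs: r0:Add3,r1:-2,r2:1,r3:0,r4:1,r5:Mul2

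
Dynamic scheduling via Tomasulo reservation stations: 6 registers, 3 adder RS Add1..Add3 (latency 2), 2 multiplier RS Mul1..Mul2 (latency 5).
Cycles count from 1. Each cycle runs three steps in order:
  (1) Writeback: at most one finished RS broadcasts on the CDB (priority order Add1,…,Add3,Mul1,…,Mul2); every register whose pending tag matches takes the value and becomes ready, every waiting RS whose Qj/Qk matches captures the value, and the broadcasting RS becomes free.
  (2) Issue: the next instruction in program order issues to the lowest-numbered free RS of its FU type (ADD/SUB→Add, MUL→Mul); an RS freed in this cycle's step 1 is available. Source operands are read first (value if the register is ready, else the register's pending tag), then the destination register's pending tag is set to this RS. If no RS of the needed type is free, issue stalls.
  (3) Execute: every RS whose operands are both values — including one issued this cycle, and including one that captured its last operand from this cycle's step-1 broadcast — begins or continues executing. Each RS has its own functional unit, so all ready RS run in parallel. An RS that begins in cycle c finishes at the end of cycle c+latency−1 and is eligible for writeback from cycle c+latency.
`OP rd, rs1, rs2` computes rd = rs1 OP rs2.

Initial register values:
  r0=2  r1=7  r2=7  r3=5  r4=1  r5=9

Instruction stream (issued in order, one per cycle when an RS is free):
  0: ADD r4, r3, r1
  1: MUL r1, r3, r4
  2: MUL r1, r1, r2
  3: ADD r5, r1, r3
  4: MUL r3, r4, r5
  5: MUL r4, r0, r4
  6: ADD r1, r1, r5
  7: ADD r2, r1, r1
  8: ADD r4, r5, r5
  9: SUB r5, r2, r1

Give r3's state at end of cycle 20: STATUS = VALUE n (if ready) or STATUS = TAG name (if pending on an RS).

STATUS = VALUE 5100

c1: issue ADD r4<-Add1 | r0:2,r1:7,r2:7,r3:5,r4:Add1,r5:9
c2: issue MUL r1<-Mul1 | r0:2,r1:Mul1,r2:7,r3:5,r4:Add1,r5:9
c3: CDB Add1=12; issue MUL r1<-Mul2 | r0:2,r1:Mul2,r2:7,r3:5,r4:12,r5:9
c4: issue ADD r5<-Add1 | r0:2,r1:Mul2,r2:7,r3:5,r4:12,r5:Add1
c5: stall | r0:2,r1:Mul2,r2:7,r3:5,r4:12,r5:Add1
c6: stall | r0:2,r1:Mul2,r2:7,r3:5,r4:12,r5:Add1
c7: stall | r0:2,r1:Mul2,r2:7,r3:5,r4:12,r5:Add1
c8: CDB Mul1=60; issue MUL r3<-Mul1 | r0:2,r1:Mul2,r2:7,r3:Mul1,r4:12,r5:Add1
c9: stall | r0:2,r1:Mul2,r2:7,r3:Mul1,r4:12,r5:Add1
c10: stall | r0:2,r1:Mul2,r2:7,r3:Mul1,r4:12,r5:Add1
c11: stall | r0:2,r1:Mul2,r2:7,r3:Mul1,r4:12,r5:Add1
c12: stall | r0:2,r1:Mul2,r2:7,r3:Mul1,r4:12,r5:Add1
c13: CDB Mul2=420; issue MUL r4<-Mul2 | r0:2,r1:420,r2:7,r3:Mul1,r4:Mul2,r5:Add1
c14: issue ADD r1<-Add2 | r0:2,r1:Add2,r2:7,r3:Mul1,r4:Mul2,r5:Add1
c15: CDB Add1=425; issue ADD r2<-Add1 | r0:2,r1:Add2,r2:Add1,r3:Mul1,r4:Mul2,r5:425
c16: issue ADD r4<-Add3 | r0:2,r1:Add2,r2:Add1,r3:Mul1,r4:Add3,r5:425
c17: CDB Add2=845; issue SUB r5<-Add2 | r0:2,r1:845,r2:Add1,r3:Mul1,r4:Add3,r5:Add2
c18: CDB Add3=850 | r0:2,r1:845,r2:Add1,r3:Mul1,r4:850,r5:Add2
c19: CDB Add1=1690 | r0:2,r1:845,r2:1690,r3:Mul1,r4:850,r5:Add2
c20: CDB Mul1=5100 | r0:2,r1:845,r2:1690,r3:5100,r4:850,r5:Add2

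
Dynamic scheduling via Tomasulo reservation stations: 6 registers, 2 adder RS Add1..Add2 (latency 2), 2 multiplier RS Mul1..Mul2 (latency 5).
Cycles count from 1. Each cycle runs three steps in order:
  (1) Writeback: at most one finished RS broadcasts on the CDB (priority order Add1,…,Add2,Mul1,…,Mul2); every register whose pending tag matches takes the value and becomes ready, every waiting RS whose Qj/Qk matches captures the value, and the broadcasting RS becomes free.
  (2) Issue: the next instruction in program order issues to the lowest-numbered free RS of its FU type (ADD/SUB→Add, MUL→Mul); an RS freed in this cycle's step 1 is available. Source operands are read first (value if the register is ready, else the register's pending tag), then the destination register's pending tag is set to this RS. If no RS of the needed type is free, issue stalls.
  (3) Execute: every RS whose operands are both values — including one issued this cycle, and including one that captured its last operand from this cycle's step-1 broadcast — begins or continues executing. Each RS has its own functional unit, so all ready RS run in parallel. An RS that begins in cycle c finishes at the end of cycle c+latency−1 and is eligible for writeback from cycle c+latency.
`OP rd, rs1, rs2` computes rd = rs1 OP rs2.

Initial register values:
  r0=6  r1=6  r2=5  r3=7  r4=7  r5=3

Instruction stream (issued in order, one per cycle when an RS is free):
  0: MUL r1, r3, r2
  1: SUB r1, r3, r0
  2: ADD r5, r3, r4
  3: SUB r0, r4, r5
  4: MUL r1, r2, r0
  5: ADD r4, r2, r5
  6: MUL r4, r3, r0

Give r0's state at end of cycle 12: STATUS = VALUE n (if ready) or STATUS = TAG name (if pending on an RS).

STATUS = VALUE -7

cycle 1: issue MUL r1<-Mul1 // r0:6,r1:Mul1,r2:5,r3:7,r4:7,r5:3
cycle 2: issue SUB r1<-Add1 // r0:6,r1:Add1,r2:5,r3:7,r4:7,r5:3
cycle 3: issue ADD r5<-Add2 // r0:6,r1:Add1,r2:5,r3:7,r4:7,r5:Add2
cycle 4: CDB Add1=1; issue SUB r0<-Add1 // r0:Add1,r1:1,r2:5,r3:7,r4:7,r5:Add2
cycle 5: CDB Add2=14; issue MUL r1<-Mul2 // r0:Add1,r1:Mul2,r2:5,r3:7,r4:7,r5:14
cycle 6: CDB Mul1=35; issue ADD r4<-Add2 // r0:Add1,r1:Mul2,r2:5,r3:7,r4:Add2,r5:14
cycle 7: CDB Add1=-7; issue MUL r4<-Mul1 // r0:-7,r1:Mul2,r2:5,r3:7,r4:Mul1,r5:14
cycle 8: CDB Add2=19 // r0:-7,r1:Mul2,r2:5,r3:7,r4:Mul1,r5:14
cycle 9: - // r0:-7,r1:Mul2,r2:5,r3:7,r4:Mul1,r5:14
cycle 10: - // r0:-7,r1:Mul2,r2:5,r3:7,r4:Mul1,r5:14
cycle 11: - // r0:-7,r1:Mul2,r2:5,r3:7,r4:Mul1,r5:14
cycle 12: CDB Mul1=-49 // r0:-7,r1:Mul2,r2:5,r3:7,r4:-49,r5:14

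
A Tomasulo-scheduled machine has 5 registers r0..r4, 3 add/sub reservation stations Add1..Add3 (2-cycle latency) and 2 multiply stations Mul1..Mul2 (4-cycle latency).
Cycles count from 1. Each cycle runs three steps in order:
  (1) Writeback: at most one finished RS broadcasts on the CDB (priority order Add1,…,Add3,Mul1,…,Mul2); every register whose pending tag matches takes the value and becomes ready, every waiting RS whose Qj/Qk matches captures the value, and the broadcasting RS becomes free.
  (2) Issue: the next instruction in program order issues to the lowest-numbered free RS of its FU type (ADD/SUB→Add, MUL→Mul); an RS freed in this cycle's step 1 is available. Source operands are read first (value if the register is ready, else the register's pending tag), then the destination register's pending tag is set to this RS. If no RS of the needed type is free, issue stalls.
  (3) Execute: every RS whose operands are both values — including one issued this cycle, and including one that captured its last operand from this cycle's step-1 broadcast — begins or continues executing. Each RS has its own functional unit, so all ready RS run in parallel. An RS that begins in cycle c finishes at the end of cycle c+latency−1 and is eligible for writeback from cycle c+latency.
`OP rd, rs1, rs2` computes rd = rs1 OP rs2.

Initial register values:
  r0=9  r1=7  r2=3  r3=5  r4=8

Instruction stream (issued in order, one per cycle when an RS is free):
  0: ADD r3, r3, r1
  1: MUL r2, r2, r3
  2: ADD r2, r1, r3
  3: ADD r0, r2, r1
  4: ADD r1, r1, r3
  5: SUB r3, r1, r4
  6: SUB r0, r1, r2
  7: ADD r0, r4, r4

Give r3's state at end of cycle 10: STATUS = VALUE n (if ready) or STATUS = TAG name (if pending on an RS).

STATUS = TAG Add3

c1: issue ADD r3<-Add1 | r0:9,r1:7,r2:3,r3:Add1,r4:8
c2: issue MUL r2<-Mul1 | r0:9,r1:7,r2:Mul1,r3:Add1,r4:8
c3: CDB Add1=12; issue ADD r2<-Add1 | r0:9,r1:7,r2:Add1,r3:12,r4:8
c4: issue ADD r0<-Add2 | r0:Add2,r1:7,r2:Add1,r3:12,r4:8
c5: CDB Add1=19; issue ADD r1<-Add1 | r0:Add2,r1:Add1,r2:19,r3:12,r4:8
c6: issue SUB r3<-Add3 | r0:Add2,r1:Add1,r2:19,r3:Add3,r4:8
c7: CDB Add1=19; issue SUB r0<-Add1 | r0:Add1,r1:19,r2:19,r3:Add3,r4:8
c8: CDB Add2=26; issue ADD r0<-Add2 | r0:Add2,r1:19,r2:19,r3:Add3,r4:8
c9: CDB Add1=0 | r0:Add2,r1:19,r2:19,r3:Add3,r4:8
c10: CDB Add2=16 | r0:16,r1:19,r2:19,r3:Add3,r4:8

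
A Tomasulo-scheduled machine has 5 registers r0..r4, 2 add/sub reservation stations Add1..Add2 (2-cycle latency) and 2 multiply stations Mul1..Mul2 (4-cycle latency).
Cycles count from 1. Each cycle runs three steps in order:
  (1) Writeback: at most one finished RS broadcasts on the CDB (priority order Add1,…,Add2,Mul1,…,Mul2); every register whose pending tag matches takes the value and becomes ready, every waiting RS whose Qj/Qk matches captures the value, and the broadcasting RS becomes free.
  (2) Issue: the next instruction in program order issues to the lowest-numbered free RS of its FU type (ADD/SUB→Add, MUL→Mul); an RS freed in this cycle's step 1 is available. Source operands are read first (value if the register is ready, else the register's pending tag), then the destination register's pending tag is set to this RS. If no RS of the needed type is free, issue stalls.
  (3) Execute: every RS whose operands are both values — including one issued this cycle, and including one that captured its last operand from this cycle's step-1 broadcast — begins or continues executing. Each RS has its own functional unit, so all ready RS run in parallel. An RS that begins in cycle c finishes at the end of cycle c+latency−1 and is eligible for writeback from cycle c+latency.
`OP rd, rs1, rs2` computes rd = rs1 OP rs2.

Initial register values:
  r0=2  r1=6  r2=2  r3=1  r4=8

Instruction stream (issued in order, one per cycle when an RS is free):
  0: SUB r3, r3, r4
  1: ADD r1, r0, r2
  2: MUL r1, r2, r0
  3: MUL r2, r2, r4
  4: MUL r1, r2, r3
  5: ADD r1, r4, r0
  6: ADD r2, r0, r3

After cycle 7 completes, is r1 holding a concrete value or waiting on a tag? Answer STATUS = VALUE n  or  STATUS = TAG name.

STATUS = TAG Mul1

  c1: issue SUB r3<-Add1  regs: r0:2,r1:6,r2:2,r3:Add1,r4:8
  c2: issue ADD r1<-Add2  regs: r0:2,r1:Add2,r2:2,r3:Add1,r4:8
  c3: CDB Add1=-7; issue MUL r1<-Mul1  regs: r0:2,r1:Mul1,r2:2,r3:-7,r4:8
  c4: CDB Add2=4; issue MUL r2<-Mul2  regs: r0:2,r1:Mul1,r2:Mul2,r3:-7,r4:8
  c5: stall  regs: r0:2,r1:Mul1,r2:Mul2,r3:-7,r4:8
  c6: stall  regs: r0:2,r1:Mul1,r2:Mul2,r3:-7,r4:8
  c7: CDB Mul1=4; issue MUL r1<-Mul1  regs: r0:2,r1:Mul1,r2:Mul2,r3:-7,r4:8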